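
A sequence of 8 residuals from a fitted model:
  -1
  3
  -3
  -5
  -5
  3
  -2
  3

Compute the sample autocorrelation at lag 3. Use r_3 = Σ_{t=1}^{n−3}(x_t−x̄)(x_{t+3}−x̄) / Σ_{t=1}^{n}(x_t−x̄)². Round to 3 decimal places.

-0.413

Mean x̄ = (-1 + 3 − 3 − 5 − 5 + 3 − 2 + 3)/8 = -0.8750
Deviations from mean: -0.1250, 3.8750, -2.1250, -4.1250, -4.1250, 3.8750, -1.1250, 3.8750
Numerator Σ_{t=1}^{5}(x_t−x̄)(x_{t+3}−x̄) = -35.0469
Denominator Σ(x_t−x̄)² = 84.8750
r_3 = -35.0469 / 84.8750 = -0.413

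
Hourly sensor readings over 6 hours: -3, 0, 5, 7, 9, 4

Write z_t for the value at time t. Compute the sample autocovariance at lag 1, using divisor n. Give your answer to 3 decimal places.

7.259

Mean z̄ = (-3 + 0 + 5 + 7 + 9 + 4)/6 = 3.6667
Σ_{t=1}^{5}(z_t−z̄)(z_{t+1}−z̄) = 43.5556
γ_1 = 43.5556 / 6 = 7.259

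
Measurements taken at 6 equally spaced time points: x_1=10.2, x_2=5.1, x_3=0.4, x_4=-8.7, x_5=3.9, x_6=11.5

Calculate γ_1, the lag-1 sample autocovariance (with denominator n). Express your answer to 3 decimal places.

Mean x̄ = (10.2 + 5.1 + 0.4 − 8.7 + 3.9 + 11.5)/6 = 3.7333
Σ_{t=1}^{5}(x_t−x̄)(x_{t+1}−x̄) = 44.9489
γ_1 = 44.9489 / 6 = 7.491

7.491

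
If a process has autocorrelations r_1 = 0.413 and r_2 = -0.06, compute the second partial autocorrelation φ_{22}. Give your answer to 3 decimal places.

-0.278

φ_{22} = (r_2 − r_1²) / (1 − r_1²)
r_1² = (0.413)² = 0.170569
Numerator = -0.06 − 0.1706 = -0.2306; denominator = 1 − 0.1706 = 0.8294
φ_{22} = -0.2306 / 0.8294 = -0.278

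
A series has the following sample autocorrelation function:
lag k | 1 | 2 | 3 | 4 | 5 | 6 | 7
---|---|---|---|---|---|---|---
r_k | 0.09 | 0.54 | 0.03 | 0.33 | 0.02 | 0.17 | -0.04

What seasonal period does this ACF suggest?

2

The largest autocorrelation is r_2 = 0.54, with weaker echoes at lags 4 (0.33) and 6 (0.17); the remaining lags stay at or below 0.09.
The dominant spike at lag 2 indicates a seasonal period of 2.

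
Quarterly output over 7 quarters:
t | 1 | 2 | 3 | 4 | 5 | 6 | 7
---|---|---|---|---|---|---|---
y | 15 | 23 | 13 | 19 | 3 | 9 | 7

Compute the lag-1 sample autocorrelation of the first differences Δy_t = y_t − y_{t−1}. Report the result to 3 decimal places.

-0.751

First differences Δy: 8, -10, 6, -16, 6, -2
Mean of differences = -1.3333
Numerator Σ(Δy_t−Δȳ)(Δy_{t+1}−Δȳ) = -364.4444
Denominator Σ(Δy_t−Δȳ)² = 485.3333
r_1(Δy) = -364.4444 / 485.3333 = -0.751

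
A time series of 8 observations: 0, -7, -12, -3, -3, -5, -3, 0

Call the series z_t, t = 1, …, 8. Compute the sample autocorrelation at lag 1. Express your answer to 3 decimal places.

0.054

Mean z̄ = (0 − 7 − 12 − 3 − 3 − 5 − 3 + 0)/8 = -4.1250
Numerator Σ_{t=1}^{7}(z_t−z̄)(z_{t+1}−z̄) = 5.8594
Denominator Σ(z_t−z̄)² = 108.8750
r_1 = 5.8594 / 108.8750 = 0.054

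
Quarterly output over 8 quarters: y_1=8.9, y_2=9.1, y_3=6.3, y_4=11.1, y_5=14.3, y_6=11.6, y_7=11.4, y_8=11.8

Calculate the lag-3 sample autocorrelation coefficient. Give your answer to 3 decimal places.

Mean ȳ = (8.9 + 9.1 + 6.3 + 11.1 + 14.3 + 11.6 + 11.4 + 11.8)/8 = 10.5625
Σ(y_t−ȳ)(y_{t+3}−ȳ) = (-0.8936) + (-5.4661) + (-4.4223) + (0.4502) + (4.6252) = -5.7067
Denominator Σ(y_t−ȳ)² = 40.6388
r_3 = -5.7067 / 40.6388 = -0.140

-0.140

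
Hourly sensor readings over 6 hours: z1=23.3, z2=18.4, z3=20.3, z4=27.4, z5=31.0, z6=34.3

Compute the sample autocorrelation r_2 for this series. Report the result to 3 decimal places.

-0.068

Mean z̄ = (23.3 + 18.4 + 20.3 + 27.4 + 31.0 + 34.3)/6 = 25.7833
Σ(z_t−z̄)(z_{t+2}−z̄) = (13.6169) + (-11.9364) + (-28.6047) + (13.7686) = -13.1556
Denominator Σ(z_t−z̄)² = 193.1083
r_2 = -13.1556 / 193.1083 = -0.068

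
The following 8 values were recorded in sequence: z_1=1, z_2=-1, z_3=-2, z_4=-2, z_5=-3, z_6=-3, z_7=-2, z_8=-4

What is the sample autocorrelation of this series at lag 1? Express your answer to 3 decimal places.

Mean z̄ = (1 − 1 − 2 − 2 − 3 − 3 − 2 − 4)/8 = -2.0000
Deviations from mean: 3.0000, 1.0000, 0.0000, 0.0000, -1.0000, -1.0000, 0.0000, -2.0000
Σ(z_t−z̄)(z_{t+1}−z̄) = (3.0000) + (0.0000) + (0.0000) + (0.0000) + (1.0000) + (0.0000) + (0.0000) = 4.0000
Denominator Σ(z_t−z̄)² = 16.0000
r_1 = 4.0000 / 16.0000 = 0.250

0.250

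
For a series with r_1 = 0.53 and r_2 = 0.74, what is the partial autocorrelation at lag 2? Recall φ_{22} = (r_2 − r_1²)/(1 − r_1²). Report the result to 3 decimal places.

0.638

φ_{22} = (r_2 − r_1²) / (1 − r_1²)
r_1² = (0.53)² = 0.2809
Numerator = 0.74 − 0.2809 = 0.4591; denominator = 1 − 0.2809 = 0.7191
φ_{22} = 0.4591 / 0.7191 = 0.638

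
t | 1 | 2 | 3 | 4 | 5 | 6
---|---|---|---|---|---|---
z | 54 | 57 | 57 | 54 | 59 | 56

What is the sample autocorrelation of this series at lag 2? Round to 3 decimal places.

Mean z̄ = (54 + 57 + 57 + 54 + 59 + 56)/6 = 56.1667
Deviations from mean: -2.1667, 0.8333, 0.8333, -2.1667, 2.8333, -0.1667
Σ(z_t−z̄)(z_{t+2}−z̄) = (-1.8056) + (-1.8056) + (2.3611) + (0.3611) = -0.8889
Denominator Σ(z_t−z̄)² = 18.8333
r_2 = -0.8889 / 18.8333 = -0.047

-0.047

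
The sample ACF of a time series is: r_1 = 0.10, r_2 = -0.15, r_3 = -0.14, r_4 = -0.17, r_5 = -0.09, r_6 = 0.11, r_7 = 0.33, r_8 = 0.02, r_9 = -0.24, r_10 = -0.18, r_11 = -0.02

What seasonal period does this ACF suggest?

The largest autocorrelation is r_7 = 0.33; the remaining lags stay at or below 0.11.
The dominant spike at lag 7 indicates a seasonal period of 7.

7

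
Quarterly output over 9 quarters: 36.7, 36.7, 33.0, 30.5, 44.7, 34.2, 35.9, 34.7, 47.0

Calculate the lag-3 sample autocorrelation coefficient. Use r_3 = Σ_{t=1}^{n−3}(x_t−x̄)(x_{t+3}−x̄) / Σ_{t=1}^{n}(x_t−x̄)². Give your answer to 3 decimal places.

Mean x̄ = (36.7 + 36.7 + 33.0 + 30.5 + 44.7 + 34.2 + 35.9 + 34.7 + 47.0)/9 = 37.0444
Σ(x_t−x̄)(x_{t+3}−x̄) = (2.2542) + (-2.6369) + (11.5042) + (7.4898) + (-17.9480) + (-28.3180) = -27.6548
Denominator Σ(x_t−x̄)² = 232.0422
r_3 = -27.6548 / 232.0422 = -0.119

-0.119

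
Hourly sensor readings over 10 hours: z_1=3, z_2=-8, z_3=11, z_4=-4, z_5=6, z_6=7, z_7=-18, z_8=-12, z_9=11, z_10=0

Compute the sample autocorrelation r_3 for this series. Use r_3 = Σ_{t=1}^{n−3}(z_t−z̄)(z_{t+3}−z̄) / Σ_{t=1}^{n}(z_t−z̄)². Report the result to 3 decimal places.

Mean z̄ = (3 − 8 + 11 − 4 + 6 + 7 − 18 − 12 + 11 + 0)/10 = -0.4000
Σ(z_t−z̄)(z_{t+3}−z̄) = (-12.2400) + (-48.6400) + (84.3600) + (63.3600) + (-74.2400) + (84.3600) + (-7.0400) = 89.9200
Denominator Σ(z_t−z̄)² = 882.4000
r_3 = 89.9200 / 882.4000 = 0.102

0.102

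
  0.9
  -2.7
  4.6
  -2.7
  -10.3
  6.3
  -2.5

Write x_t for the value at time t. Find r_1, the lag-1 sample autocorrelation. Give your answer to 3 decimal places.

-0.467

Mean x̄ = (0.9 − 2.7 + 4.6 − 2.7 − 10.3 + 6.3 − 2.5)/7 = -0.9143
Deviations from mean: 1.8143, -1.7857, 5.5143, -1.7857, -9.3857, 7.2143, -1.5857
Numerator Σ_{t=1}^{6}(x_t−x̄)(x_{t+1}−x̄) = -85.3245
Denominator Σ(x_t−x̄)² = 182.7286
r_1 = -85.3245 / 182.7286 = -0.467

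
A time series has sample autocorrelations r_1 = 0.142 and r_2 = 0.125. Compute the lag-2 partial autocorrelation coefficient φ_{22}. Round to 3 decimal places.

0.107

φ_{22} = (r_2 − r_1²) / (1 − r_1²)
r_1² = (0.142)² = 0.020164
Numerator = 0.125 − 0.0202 = 0.1048; denominator = 1 − 0.0202 = 0.9798
φ_{22} = 0.1048 / 0.9798 = 0.107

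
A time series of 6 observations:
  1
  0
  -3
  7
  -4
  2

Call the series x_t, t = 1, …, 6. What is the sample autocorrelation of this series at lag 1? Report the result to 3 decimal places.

-0.739

Mean x̄ = (1 + 0 − 3 + 7 − 4 + 2)/6 = 0.5000
Deviations from mean: 0.5000, -0.5000, -3.5000, 6.5000, -4.5000, 1.5000
Σ(x_t−x̄)(x_{t+1}−x̄) = (-0.2500) + (1.7500) + (-22.7500) + (-29.2500) + (-6.7500) = -57.2500
Denominator Σ(x_t−x̄)² = 77.5000
r_1 = -57.2500 / 77.5000 = -0.739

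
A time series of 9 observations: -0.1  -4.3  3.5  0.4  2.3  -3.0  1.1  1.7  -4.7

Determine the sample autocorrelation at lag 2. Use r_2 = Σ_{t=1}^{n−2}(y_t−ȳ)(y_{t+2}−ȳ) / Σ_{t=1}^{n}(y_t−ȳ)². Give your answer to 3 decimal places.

Mean ȳ = (-0.1 − 4.3 + 3.5 + 0.4 + 2.3 − 3.0 + 1.1 + 1.7 − 4.7)/9 = -0.3444
Σ(y_t−ȳ)(y_{t+2}−ȳ) = (0.9398) + (-2.9447) + (10.1664) + (-1.9769) + (3.8198) + (-5.4291) + (-6.2914) = -1.7162
Denominator Σ(y_t−ȳ)² = 70.3222
r_2 = -1.7162 / 70.3222 = -0.024

-0.024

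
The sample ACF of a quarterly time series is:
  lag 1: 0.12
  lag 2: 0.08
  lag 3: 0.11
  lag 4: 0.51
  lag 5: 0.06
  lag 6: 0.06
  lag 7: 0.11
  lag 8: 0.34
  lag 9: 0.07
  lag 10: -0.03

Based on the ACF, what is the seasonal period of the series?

4

The largest autocorrelation is r_4 = 0.51, with a weaker echo at lag 8 (0.34); the remaining lags stay at or below 0.12.
The dominant spike at lag 4 indicates a seasonal period of 4.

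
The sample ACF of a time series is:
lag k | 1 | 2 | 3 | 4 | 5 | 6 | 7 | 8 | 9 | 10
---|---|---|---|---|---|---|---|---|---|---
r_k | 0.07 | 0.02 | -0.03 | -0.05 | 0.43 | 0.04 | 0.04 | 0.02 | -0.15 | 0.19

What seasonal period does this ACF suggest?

The largest autocorrelation is r_5 = 0.43, with a weaker echo at lag 10 (0.19); the remaining lags stay at or below 0.07.
The dominant spike at lag 5 indicates a seasonal period of 5.

5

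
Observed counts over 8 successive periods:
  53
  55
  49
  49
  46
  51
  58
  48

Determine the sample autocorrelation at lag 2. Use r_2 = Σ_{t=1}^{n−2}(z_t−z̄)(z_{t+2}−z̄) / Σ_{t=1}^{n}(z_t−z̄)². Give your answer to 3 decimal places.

-0.324

Mean z̄ = (53 + 55 + 49 + 49 + 46 + 51 + 58 + 48)/8 = 51.1250
Σ(z_t−z̄)(z_{t+2}−z̄) = (-3.9844) + (-8.2344) + (10.8906) + (0.2656) + (-35.2344) + (0.3906) = -35.9063
Denominator Σ(z_t−z̄)² = 110.8750
r_2 = -35.9063 / 110.8750 = -0.324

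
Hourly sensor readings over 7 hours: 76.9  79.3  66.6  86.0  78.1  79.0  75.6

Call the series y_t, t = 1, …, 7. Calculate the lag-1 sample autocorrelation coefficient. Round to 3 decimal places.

-0.548

Mean ȳ = (76.9 + 79.3 + 66.6 + 86.0 + 78.1 + 79.0 + 75.6)/7 = 77.3571
Deviations from mean: -0.4571, 1.9429, -10.7571, 8.6429, 0.7429, 1.6429, -1.7571
Σ(y_t−ȳ)(y_{t+1}−ȳ) = (-0.8882) + (-20.8996) + (-92.9724) + (6.4204) + (1.2204) + (-2.8867) = -110.0061
Denominator Σ(y_t−ȳ)² = 200.7371
r_1 = -110.0061 / 200.7371 = -0.548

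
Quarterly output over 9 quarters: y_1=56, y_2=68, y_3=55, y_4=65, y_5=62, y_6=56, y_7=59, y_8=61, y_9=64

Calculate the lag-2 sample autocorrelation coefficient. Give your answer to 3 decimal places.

Mean ȳ = (56 + 68 + 55 + 65 + 62 + 56 + 59 + 61 + 64)/9 = 60.6667
Σ(y_t−ȳ)(y_{t+2}−ȳ) = (26.4444) + (31.7778) + (-7.5556) + (-20.2222) + (-2.2222) + (-1.5556) + (-5.5556) = 21.1111
Denominator Σ(y_t−ȳ)² = 164.0000
r_2 = 21.1111 / 164.0000 = 0.129

0.129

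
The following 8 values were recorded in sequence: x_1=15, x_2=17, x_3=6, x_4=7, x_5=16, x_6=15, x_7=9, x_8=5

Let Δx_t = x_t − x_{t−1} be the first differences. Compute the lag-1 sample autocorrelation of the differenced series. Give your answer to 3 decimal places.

First differences Δx: 2, -11, 1, 9, -1, -6, -4
Mean of differences = -1.4286
Numerator Σ(Δx_t−Δx̄)(Δx_{t+1}−Δx̄) = -16.4694
Denominator Σ(Δx_t−Δx̄)² = 245.7143
r_1(Δx) = -16.4694 / 245.7143 = -0.067

-0.067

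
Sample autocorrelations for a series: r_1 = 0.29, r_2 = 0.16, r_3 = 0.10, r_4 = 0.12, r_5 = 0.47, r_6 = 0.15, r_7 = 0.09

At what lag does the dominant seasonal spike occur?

5

The largest autocorrelation is r_5 = 0.47; the remaining lags stay at or below 0.29. The elevated value at lag 1 (0.29), dropping to 0.16 at lag 2, reflects decaying short-term dependence rather than seasonality.
The dominant spike at lag 5 indicates a seasonal period of 5.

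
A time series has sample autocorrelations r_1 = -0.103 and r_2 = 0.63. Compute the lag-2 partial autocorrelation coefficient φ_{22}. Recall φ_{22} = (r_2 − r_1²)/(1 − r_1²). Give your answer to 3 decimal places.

φ_{22} = (r_2 − r_1²) / (1 − r_1²)
r_1² = (-0.103)² = 0.010609
Numerator = 0.63 − 0.0106 = 0.6194; denominator = 1 − 0.0106 = 0.9894
φ_{22} = 0.6194 / 0.9894 = 0.626

0.626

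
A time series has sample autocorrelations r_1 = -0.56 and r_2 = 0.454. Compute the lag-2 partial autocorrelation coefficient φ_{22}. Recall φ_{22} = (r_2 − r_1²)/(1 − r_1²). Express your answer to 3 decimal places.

0.205

φ_{22} = (r_2 − r_1²) / (1 − r_1²)
r_1² = (-0.56)² = 0.3136
Numerator = 0.454 − 0.3136 = 0.1404; denominator = 1 − 0.3136 = 0.6864
φ_{22} = 0.1404 / 0.6864 = 0.205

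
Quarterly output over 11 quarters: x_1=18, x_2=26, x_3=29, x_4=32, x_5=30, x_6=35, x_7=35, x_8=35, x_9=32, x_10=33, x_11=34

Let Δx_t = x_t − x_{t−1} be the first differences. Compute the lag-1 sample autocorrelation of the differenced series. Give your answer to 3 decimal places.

0.013

First differences Δx: 8, 3, 3, -2, 5, 0, 0, -3, 1, 1
Mean of differences = 1.6000
Numerator Σ(Δx_t−Δx̄)(Δx_{t+1}−Δx̄) = 1.2400
Denominator Σ(Δx_t−Δx̄)² = 96.4000
r_1(Δx) = 1.2400 / 96.4000 = 0.013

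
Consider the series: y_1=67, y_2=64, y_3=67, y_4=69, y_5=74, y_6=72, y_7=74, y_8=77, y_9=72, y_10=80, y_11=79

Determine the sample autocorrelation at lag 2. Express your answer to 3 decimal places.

Mean ȳ = (67 + 64 + 67 + 69 + 74 + 72 + 74 + 77 + 72 + 80 + 79)/11 = 72.2727
Numerator Σ_{t=1}^{9}(y_t−ȳ)(y_{t+2}−ȳ) = 82.5785
Denominator Σ(y_t−ȳ)² = 268.1818
r_2 = 82.5785 / 268.1818 = 0.308

0.308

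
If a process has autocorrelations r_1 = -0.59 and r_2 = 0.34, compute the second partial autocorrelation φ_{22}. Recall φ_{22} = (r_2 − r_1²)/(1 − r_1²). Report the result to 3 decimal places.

φ_{22} = (r_2 − r_1²) / (1 − r_1²)
r_1² = (-0.59)² = 0.3481
Numerator = 0.34 − 0.3481 = -0.0081; denominator = 1 − 0.3481 = 0.6519
φ_{22} = -0.0081 / 0.6519 = -0.012

-0.012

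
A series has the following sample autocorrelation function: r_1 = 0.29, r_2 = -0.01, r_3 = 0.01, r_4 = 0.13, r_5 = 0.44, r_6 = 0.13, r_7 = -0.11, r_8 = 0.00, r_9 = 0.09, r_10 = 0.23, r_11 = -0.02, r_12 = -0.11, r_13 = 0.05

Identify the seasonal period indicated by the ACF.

5

The largest autocorrelation is r_5 = 0.44; the remaining lags stay at or below 0.29.
The dominant spike at lag 5 indicates a seasonal period of 5.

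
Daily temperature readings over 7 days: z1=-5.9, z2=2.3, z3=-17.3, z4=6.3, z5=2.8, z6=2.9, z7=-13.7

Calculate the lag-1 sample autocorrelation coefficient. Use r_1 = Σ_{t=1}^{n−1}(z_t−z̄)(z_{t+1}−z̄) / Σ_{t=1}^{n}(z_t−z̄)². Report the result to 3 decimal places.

-0.385

Mean z̄ = (-5.9 + 2.3 − 17.3 + 6.3 + 2.8 + 2.9 − 13.7)/7 = -3.2286
Deviations from mean: -2.6714, 5.5286, -14.0714, 9.5286, 6.0286, 6.1286, -10.4714
Numerator Σ_{t=1}^{6}(z_t−z̄)(z_{t+1}−z̄) = -196.4294
Denominator Σ(z_t−z̄)² = 510.0543
r_1 = -196.4294 / 510.0543 = -0.385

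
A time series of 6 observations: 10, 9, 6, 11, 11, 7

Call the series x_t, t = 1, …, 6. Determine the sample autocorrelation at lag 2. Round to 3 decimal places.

Mean x̄ = (10 + 9 + 6 + 11 + 11 + 7)/6 = 9.0000
Numerator Σ_{t=1}^{4}(x_t−x̄)(x_{t+2}−x̄) = -13.0000
Denominator Σ(x_t−x̄)² = 22.0000
r_2 = -13.0000 / 22.0000 = -0.591

-0.591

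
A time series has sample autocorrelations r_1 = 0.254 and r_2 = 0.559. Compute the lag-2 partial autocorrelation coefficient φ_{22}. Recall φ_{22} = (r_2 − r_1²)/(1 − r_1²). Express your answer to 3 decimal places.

0.529

φ_{22} = (r_2 − r_1²) / (1 − r_1²)
r_1² = (0.254)² = 0.064516
Numerator = 0.559 − 0.0645 = 0.4945; denominator = 1 − 0.0645 = 0.9355
φ_{22} = 0.4945 / 0.9355 = 0.529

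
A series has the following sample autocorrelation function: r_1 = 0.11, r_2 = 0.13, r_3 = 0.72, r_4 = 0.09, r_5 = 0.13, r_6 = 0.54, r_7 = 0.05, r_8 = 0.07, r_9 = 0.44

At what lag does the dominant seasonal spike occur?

The largest autocorrelation is r_3 = 0.72, with weaker echoes at lags 6 (0.54) and 9 (0.44); the remaining lags stay at or below 0.13.
The dominant spike at lag 3 indicates a seasonal period of 3.

3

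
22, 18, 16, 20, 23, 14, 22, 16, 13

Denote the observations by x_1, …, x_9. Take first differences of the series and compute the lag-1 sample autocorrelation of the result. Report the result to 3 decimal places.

First differences Δx: -4, -2, 4, 3, -9, 8, -6, -3
Mean of differences = -1.1250
Numerator Σ(Δx_t−Δx̄)(Δx_{t+1}−Δx̄) = -120.5156
Denominator Σ(Δx_t−Δx̄)² = 224.8750
r_1(Δx) = -120.5156 / 224.8750 = -0.536

-0.536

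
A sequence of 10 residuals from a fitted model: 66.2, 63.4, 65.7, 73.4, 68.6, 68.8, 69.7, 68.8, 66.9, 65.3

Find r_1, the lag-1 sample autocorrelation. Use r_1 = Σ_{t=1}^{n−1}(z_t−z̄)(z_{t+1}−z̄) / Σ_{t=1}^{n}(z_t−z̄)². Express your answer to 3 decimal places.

0.216

Mean z̄ = (66.2 + 63.4 + 65.7 + 73.4 + 68.6 + 68.8 + 69.7 + 68.8 + 66.9 + 65.3)/10 = 67.6800
Numerator Σ_{t=1}^{9}(z_t−z̄)(z_{t+1}−z̄) = 15.2836
Denominator Σ(z_t−z̄)² = 70.8560
r_1 = 15.2836 / 70.8560 = 0.216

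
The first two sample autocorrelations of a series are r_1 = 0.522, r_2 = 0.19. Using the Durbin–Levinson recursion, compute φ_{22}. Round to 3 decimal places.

φ_{22} = (r_2 − r_1²) / (1 − r_1²)
r_1² = (0.522)² = 0.272484
Numerator = 0.19 − 0.2725 = -0.0825; denominator = 1 − 0.2725 = 0.7275
φ_{22} = -0.0825 / 0.7275 = -0.113

-0.113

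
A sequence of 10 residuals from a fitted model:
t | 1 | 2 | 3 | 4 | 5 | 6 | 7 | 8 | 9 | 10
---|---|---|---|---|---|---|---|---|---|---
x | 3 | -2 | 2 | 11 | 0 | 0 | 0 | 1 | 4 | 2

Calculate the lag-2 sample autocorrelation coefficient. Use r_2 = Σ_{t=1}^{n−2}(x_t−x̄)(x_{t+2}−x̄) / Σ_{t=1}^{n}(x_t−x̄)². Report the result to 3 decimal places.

Mean x̄ = (3 − 2 + 2 + 11 + 0 + 0 + 0 + 1 + 4 + 2)/10 = 2.1000
Numerator Σ_{t=1}^{8}(x_t−x̄)(x_{t+2}−x̄) = -52.2200
Denominator Σ(x_t−x̄)² = 114.9000
r_2 = -52.2200 / 114.9000 = -0.454

-0.454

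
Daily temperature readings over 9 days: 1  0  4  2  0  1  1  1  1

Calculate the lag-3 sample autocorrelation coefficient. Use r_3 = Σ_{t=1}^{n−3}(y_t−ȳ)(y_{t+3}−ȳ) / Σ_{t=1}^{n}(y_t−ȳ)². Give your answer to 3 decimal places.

0.074

Mean ȳ = (1 + 0 + 4 + 2 + 0 + 1 + 1 + 1 + 1)/9 = 1.2222
Σ(y_t−ȳ)(y_{t+3}−ȳ) = (-0.1728) + (1.4938) + (-0.6173) + (-0.1728) + (0.2716) + (0.0494) = 0.8519
Denominator Σ(y_t−ȳ)² = 11.5556
r_3 = 0.8519 / 11.5556 = 0.074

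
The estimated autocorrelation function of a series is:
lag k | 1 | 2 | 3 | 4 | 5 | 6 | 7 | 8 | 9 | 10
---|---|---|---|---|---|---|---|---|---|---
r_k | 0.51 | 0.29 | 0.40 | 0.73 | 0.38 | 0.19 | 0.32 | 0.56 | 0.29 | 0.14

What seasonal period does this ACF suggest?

4

The largest autocorrelation is r_4 = 0.73, with a weaker echo at lag 8 (0.56); the remaining lags stay at or below 0.51. The elevated value at lag 1 (0.51), dropping to 0.29 at lag 2, reflects decaying short-term dependence rather than seasonality.
The dominant spike at lag 4 indicates a seasonal period of 4.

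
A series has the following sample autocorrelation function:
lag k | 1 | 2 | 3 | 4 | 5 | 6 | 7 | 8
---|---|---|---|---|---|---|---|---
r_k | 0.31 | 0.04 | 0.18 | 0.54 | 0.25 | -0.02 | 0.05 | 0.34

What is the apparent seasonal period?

4

The largest autocorrelation is r_4 = 0.54, with a weaker echo at lag 8 (0.34); the remaining lags stay at or below 0.31. The elevated value at lag 1 (0.31), dropping to 0.04 at lag 2, reflects decaying short-term dependence rather than seasonality.
The dominant spike at lag 4 indicates a seasonal period of 4.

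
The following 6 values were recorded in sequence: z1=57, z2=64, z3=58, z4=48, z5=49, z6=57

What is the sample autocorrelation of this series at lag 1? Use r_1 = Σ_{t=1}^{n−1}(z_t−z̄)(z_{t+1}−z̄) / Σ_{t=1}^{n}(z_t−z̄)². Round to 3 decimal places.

Mean z̄ = (57 + 64 + 58 + 48 + 49 + 57)/6 = 55.5000
Numerator Σ_{t=1}^{5}(z_t−z̄)(z_{t+1}−z̄) = 54.2500
Denominator Σ(z_t−z̄)² = 181.5000
r_1 = 54.2500 / 181.5000 = 0.299

0.299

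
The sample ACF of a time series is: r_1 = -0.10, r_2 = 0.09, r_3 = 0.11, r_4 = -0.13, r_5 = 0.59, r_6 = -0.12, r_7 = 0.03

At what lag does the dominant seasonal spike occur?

5

The largest autocorrelation is r_5 = 0.59; the remaining lags stay at or below 0.11.
The dominant spike at lag 5 indicates a seasonal period of 5.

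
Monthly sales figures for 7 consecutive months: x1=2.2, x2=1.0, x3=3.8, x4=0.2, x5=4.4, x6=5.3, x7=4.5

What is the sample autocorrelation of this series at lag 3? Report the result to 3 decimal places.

Mean x̄ = (2.2 + 1.0 + 3.8 + 0.2 + 4.4 + 5.3 + 4.5)/7 = 3.0571
Deviations from mean: -0.8571, -2.0571, 0.7429, -2.8571, 1.3429, 2.2429, 1.4429
Σ(x_t−x̄)(x_{t+3}−x̄) = (2.4490) + (-2.7624) + (1.6661) + (-4.1224) = -2.7698
Denominator Σ(x_t−x̄)² = 22.5971
r_3 = -2.7698 / 22.5971 = -0.123

-0.123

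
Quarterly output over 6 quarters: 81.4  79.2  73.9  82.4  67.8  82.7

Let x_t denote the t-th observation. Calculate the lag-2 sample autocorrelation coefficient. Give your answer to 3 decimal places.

0.307

Mean x̄ = (81.4 + 79.2 + 73.9 + 82.4 + 67.8 + 82.7)/6 = 77.9000
Deviations from mean: 3.5000, 1.3000, -4.0000, 4.5000, -10.1000, 4.8000
Σ(x_t−x̄)(x_{t+2}−x̄) = (-14.0000) + (5.8500) + (40.4000) + (21.6000) = 53.8500
Denominator Σ(x_t−x̄)² = 175.2400
r_2 = 53.8500 / 175.2400 = 0.307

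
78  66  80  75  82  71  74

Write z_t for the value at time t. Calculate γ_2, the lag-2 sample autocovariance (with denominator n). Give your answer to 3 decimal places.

5.892

Mean z̄ = (78 + 66 + 80 + 75 + 82 + 71 + 74)/7 = 75.1429
Deviations: 2.8571, -9.1429, 4.8571, -0.1429, 6.8571, -4.1429, -1.1429
Σ_{t=1}^{5}(z_t−z̄)(z_{t+2}−z̄) = 41.2449
γ_2 = 41.2449 / 7 = 5.892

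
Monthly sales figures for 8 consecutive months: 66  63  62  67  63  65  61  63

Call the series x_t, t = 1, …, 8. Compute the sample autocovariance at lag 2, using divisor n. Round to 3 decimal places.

0.016

Mean x̄ = (66 + 63 + 62 + 67 + 63 + 65 + 61 + 63)/8 = 63.7500
Deviations: 2.2500, -0.7500, -1.7500, 3.2500, -0.7500, 1.2500, -2.7500, -0.7500
Σ_{t=1}^{6}(x_t−x̄)(x_{t+2}−x̄) = 0.1250
γ_2 = 0.1250 / 8 = 0.016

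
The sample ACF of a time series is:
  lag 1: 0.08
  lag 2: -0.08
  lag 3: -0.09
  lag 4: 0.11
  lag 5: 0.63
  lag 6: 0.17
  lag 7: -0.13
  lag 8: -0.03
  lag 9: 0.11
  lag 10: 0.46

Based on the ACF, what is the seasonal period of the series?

5

The largest autocorrelation is r_5 = 0.63, with a weaker echo at lag 10 (0.46); the remaining lags stay at or below 0.17.
The dominant spike at lag 5 indicates a seasonal period of 5.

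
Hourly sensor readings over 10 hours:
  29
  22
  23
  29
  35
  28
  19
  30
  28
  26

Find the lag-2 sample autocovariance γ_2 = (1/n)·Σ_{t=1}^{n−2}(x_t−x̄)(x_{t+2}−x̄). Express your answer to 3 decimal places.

-11.982

Mean x̄ = (29 + 22 + 23 + 29 + 35 + 28 + 19 + 30 + 28 + 26)/10 = 26.9000
Σ_{t=1}^{8}(x_t−x̄)(x_{t+2}−x̄) = -119.8200
γ_2 = -119.8200 / 10 = -11.982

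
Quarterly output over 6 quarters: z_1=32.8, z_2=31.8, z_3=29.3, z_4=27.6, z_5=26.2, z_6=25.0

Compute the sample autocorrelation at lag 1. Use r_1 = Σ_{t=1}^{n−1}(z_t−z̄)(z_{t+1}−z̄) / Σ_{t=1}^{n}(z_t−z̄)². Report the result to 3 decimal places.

0.541

Mean z̄ = (32.8 + 31.8 + 29.3 + 27.6 + 26.2 + 25.0)/6 = 28.7833
Σ(z_t−z̄)(z_{t+1}−z̄) = (12.1169) + (1.5586) + (-0.6114) + (3.0569) + (9.7736) = 25.8947
Denominator Σ(z_t−z̄)² = 47.8883
r_1 = 25.8947 / 47.8883 = 0.541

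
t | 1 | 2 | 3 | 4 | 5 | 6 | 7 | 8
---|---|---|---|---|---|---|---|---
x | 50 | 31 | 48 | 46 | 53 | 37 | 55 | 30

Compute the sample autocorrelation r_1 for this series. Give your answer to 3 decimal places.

Mean x̄ = (50 + 31 + 48 + 46 + 53 + 37 + 55 + 30)/8 = 43.7500
Deviations from mean: 6.2500, -12.7500, 4.2500, 2.2500, 9.2500, -6.7500, 11.2500, -13.7500
Σ(x_t−x̄)(x_{t+1}−x̄) = (-79.6875) + (-54.1875) + (9.5625) + (20.8125) + (-62.4375) + (-75.9375) + (-154.6875) = -396.5625
Denominator Σ(x_t−x̄)² = 671.5000
r_1 = -396.5625 / 671.5000 = -0.591

-0.591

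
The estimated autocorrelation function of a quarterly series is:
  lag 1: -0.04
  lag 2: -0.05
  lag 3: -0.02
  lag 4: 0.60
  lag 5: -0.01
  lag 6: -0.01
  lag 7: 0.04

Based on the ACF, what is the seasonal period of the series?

The largest autocorrelation is r_4 = 0.60; the remaining lags stay at or below 0.04.
The dominant spike at lag 4 indicates a seasonal period of 4.

4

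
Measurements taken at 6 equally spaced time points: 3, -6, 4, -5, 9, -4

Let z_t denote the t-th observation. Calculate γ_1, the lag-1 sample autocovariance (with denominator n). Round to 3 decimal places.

Mean z̄ = (3 − 6 + 4 − 5 + 9 − 4)/6 = 0.1667
Deviations: 2.8333, -6.1667, 3.8333, -5.1667, 8.8333, -4.1667
Σ_{t=1}^{5}(z_t−z̄)(z_{t+1}−z̄) = -143.3611
γ_1 = -143.3611 / 6 = -23.894

-23.894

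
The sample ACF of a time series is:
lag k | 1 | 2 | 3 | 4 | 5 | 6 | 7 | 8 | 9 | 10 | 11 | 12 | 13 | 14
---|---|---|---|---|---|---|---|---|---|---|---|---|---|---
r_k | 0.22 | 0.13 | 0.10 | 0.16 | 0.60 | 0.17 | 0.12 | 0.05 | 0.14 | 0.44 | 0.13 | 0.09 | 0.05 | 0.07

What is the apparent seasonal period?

The largest autocorrelation is r_5 = 0.60, with a weaker echo at lag 10 (0.44); the remaining lags stay at or below 0.22. The elevated value at lag 1 (0.22), dropping to 0.13 at lag 2, reflects decaying short-term dependence rather than seasonality.
The dominant spike at lag 5 indicates a seasonal period of 5.

5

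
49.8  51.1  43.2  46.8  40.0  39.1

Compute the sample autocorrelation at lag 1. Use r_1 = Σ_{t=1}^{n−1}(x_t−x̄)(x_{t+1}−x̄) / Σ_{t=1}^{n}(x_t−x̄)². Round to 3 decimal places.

Mean x̄ = (49.8 + 51.1 + 43.2 + 46.8 + 40.0 + 39.1)/6 = 45.0000
Numerator Σ_{t=1}^{5}(x_t−x̄)(x_{t+1}−x̄) = 35.5600
Denominator Σ(x_t−x̄)² = 126.5400
r_1 = 35.5600 / 126.5400 = 0.281

0.281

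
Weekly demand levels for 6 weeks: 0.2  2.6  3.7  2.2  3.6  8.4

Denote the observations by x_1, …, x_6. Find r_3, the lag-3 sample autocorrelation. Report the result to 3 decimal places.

Mean x̄ = (0.2 + 2.6 + 3.7 + 2.2 + 3.6 + 8.4)/6 = 3.4500
Σ(x_t−x̄)(x_{t+3}−x̄) = (4.0625) + (-0.1275) + (1.2375) = 5.1725
Denominator Σ(x_t−x̄)² = 37.4350
r_3 = 5.1725 / 37.4350 = 0.138

0.138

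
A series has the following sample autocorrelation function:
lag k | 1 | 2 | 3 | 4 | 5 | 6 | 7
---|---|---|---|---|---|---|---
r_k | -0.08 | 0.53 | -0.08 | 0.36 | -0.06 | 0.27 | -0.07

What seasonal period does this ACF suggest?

2

The largest autocorrelation is r_2 = 0.53, with weaker echoes at lags 4 (0.36) and 6 (0.27); the remaining lags stay at or below -0.06.
The dominant spike at lag 2 indicates a seasonal period of 2.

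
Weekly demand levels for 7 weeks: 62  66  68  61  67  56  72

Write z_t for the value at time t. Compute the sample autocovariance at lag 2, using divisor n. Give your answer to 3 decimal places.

6.152

Mean z̄ = (62 + 66 + 68 + 61 + 67 + 56 + 72)/7 = 64.5714
Deviations: -2.5714, 1.4286, 3.4286, -3.5714, 2.4286, -8.5714, 7.4286
Σ_{t=1}^{5}(z_t−z̄)(z_{t+2}−z̄) = 43.0612
γ_2 = 43.0612 / 7 = 6.152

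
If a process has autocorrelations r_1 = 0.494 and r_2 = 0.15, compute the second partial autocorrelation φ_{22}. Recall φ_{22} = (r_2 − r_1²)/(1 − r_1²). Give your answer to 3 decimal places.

-0.124

φ_{22} = (r_2 − r_1²) / (1 − r_1²)
r_1² = (0.494)² = 0.244036
Numerator = 0.15 − 0.2440 = -0.0940; denominator = 1 − 0.2440 = 0.7560
φ_{22} = -0.0940 / 0.7560 = -0.124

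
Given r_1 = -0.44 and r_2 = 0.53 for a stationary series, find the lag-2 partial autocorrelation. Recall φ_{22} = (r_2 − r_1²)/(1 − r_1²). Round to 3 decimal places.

φ_{22} = (r_2 − r_1²) / (1 − r_1²)
r_1² = (-0.44)² = 0.1936
Numerator = 0.53 − 0.1936 = 0.3364; denominator = 1 − 0.1936 = 0.8064
φ_{22} = 0.3364 / 0.8064 = 0.417

0.417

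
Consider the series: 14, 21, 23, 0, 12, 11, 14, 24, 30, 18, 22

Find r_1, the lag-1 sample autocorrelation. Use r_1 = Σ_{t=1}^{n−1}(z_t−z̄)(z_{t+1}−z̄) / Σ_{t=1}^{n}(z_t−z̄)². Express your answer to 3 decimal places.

Mean z̄ = (14 + 21 + 23 + 0 + 12 + 11 + 14 + 24 + 30 + 18 + 22)/11 = 17.1818
Numerator Σ_{t=1}^{10}(z_t−z̄)(z_{t+1}−z̄) = 130.9669
Denominator Σ(z_t−z̄)² = 663.6364
r_1 = 130.9669 / 663.6364 = 0.197

0.197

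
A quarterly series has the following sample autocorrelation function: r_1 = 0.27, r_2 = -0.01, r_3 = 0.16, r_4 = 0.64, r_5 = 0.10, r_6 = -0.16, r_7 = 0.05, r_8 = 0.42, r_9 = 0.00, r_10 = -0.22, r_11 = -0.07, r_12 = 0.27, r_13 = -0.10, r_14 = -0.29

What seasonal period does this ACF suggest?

The largest autocorrelation is r_4 = 0.64, with a weaker echo at lag 8 (0.42); the remaining lags stay at or below 0.27.
The dominant spike at lag 4 indicates a seasonal period of 4.

4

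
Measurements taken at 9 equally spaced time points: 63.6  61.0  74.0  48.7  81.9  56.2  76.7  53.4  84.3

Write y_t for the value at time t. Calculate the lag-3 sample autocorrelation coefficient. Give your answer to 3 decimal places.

-0.501

Mean ȳ = (63.6 + 61.0 + 74.0 + 48.7 + 81.9 + 56.2 + 76.7 + 53.4 + 84.3)/9 = 66.6444
Numerator Σ_{t=1}^{6}(y_t−ȳ)(y_{t+3}−ȳ) = -675.1981
Denominator Σ(y_t−ȳ)² = 1347.3022
r_3 = -675.1981 / 1347.3022 = -0.501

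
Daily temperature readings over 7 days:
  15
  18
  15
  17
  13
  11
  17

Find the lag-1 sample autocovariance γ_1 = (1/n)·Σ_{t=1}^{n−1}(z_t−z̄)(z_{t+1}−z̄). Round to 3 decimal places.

Mean z̄ = (15 + 18 + 15 + 17 + 13 + 11 + 17)/7 = 15.1429
Deviations: -0.1429, 2.8571, -0.1429, 1.8571, -2.1429, -4.1429, 1.8571
Σ_{t=1}^{6}(z_t−z̄)(z_{t+1}−z̄) = -3.8776
γ_1 = -3.8776 / 7 = -0.554

-0.554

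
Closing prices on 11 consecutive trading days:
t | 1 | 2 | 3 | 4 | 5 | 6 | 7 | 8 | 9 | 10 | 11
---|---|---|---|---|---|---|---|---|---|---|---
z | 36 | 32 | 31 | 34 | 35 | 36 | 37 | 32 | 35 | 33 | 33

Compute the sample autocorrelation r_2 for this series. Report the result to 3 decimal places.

Mean z̄ = (36 + 32 + 31 + 34 + 35 + 36 + 37 + 32 + 35 + 33 + 33)/11 = 34.0000
Numerator Σ_{t=1}^{9}(z_t−z̄)(z_{t+2}−z̄) = -6.0000
Denominator Σ(z_t−z̄)² = 38.0000
r_2 = -6.0000 / 38.0000 = -0.158

-0.158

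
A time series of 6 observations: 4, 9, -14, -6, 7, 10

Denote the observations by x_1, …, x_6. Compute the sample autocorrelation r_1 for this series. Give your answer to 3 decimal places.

Mean x̄ = (4 + 9 − 14 − 6 + 7 + 10)/6 = 1.6667
Deviations from mean: 2.3333, 7.3333, -15.6667, -7.6667, 5.3333, 8.3333
Numerator Σ_{t=1}^{5}(x_t−x̄)(x_{t+1}−x̄) = 25.8889
Denominator Σ(x_t−x̄)² = 461.3333
r_1 = 25.8889 / 461.3333 = 0.056

0.056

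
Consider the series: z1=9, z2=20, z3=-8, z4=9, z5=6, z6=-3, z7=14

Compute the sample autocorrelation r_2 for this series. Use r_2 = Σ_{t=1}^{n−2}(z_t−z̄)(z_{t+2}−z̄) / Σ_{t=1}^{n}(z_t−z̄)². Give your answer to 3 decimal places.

-0.037

Mean z̄ = (9 + 20 − 8 + 9 + 6 − 3 + 14)/7 = 6.7143
Deviations from mean: 2.2857, 13.2857, -14.7143, 2.2857, -0.7143, -9.7143, 7.2857
Numerator Σ_{t=1}^{5}(z_t−z̄)(z_{t+2}−z̄) = -20.1633
Denominator Σ(z_t−z̄)² = 551.4286
r_2 = -20.1633 / 551.4286 = -0.037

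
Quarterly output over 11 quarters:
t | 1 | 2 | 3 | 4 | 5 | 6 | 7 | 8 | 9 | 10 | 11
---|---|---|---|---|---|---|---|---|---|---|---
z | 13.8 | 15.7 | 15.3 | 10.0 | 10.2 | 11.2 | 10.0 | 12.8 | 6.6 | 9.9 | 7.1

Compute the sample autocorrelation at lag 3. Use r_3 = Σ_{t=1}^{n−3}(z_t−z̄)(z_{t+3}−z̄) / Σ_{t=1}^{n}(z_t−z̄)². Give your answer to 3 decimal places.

-0.143

Mean z̄ = (13.8 + 15.7 + 15.3 + 10.0 + 10.2 + 11.2 + 10.0 + 12.8 + 6.6 + 9.9 + 7.1)/11 = 11.1455
Numerator Σ_{t=1}^{8}(z_t−z̄)(z_{t+3}−z̄) = -12.8871
Denominator Σ(z_t−z̄)² = 89.8873
r_3 = -12.8871 / 89.8873 = -0.143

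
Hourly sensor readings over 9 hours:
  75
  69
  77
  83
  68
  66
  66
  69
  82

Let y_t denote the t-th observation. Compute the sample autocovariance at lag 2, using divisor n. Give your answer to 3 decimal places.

-13.690

Mean ȳ = (75 + 69 + 77 + 83 + 68 + 66 + 66 + 69 + 82)/9 = 72.7778
Σ_{t=1}^{7}(y_t−ȳ)(y_{t+2}−ȳ) = -123.2099
γ_2 = -123.2099 / 9 = -13.690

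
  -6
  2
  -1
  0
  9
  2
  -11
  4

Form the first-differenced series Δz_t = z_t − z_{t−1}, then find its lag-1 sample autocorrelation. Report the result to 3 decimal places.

First differences Δz: 8, -3, 1, 9, -7, -13, 15
Mean of differences = 1.4286
Numerator Σ(Δz_t−Δz̄)(Δz_{t+1}−Δz̄) = -168.4694
Denominator Σ(Δz_t−Δz̄)² = 583.7143
r_1(Δz) = -168.4694 / 583.7143 = -0.289

-0.289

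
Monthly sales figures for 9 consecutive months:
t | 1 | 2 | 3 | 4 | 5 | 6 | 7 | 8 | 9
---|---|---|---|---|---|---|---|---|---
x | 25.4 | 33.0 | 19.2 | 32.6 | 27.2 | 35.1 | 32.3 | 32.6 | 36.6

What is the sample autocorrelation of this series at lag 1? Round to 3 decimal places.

-0.257

Mean x̄ = (25.4 + 33.0 + 19.2 + 32.6 + 27.2 + 35.1 + 32.3 + 32.6 + 36.6)/9 = 30.4444
Numerator Σ_{t=1}^{8}(x_t−x̄)(x_{t+1}−x̄) = -62.0564
Denominator Σ(x_t−x̄)² = 241.2422
r_1 = -62.0564 / 241.2422 = -0.257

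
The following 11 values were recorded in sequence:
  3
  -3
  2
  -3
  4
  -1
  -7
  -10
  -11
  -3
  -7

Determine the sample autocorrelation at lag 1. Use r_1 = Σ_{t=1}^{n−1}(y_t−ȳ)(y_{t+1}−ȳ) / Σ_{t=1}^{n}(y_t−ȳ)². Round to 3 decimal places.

Mean ȳ = (3 − 3 + 2 − 3 + 4 − 1 − 7 − 10 − 11 − 3 − 7)/11 = -3.2727
Numerator Σ_{t=1}^{10}(y_t−ȳ)(y_{t+1}−ȳ) = 88.5620
Denominator Σ(y_t−ȳ)² = 258.1818
r_1 = 88.5620 / 258.1818 = 0.343

0.343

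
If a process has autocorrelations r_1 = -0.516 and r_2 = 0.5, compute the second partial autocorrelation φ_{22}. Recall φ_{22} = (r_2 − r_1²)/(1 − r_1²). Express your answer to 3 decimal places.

0.319

φ_{22} = (r_2 − r_1²) / (1 − r_1²)
r_1² = (-0.516)² = 0.266256
Numerator = 0.5 − 0.2663 = 0.2337; denominator = 1 − 0.2663 = 0.7337
φ_{22} = 0.2337 / 0.7337 = 0.319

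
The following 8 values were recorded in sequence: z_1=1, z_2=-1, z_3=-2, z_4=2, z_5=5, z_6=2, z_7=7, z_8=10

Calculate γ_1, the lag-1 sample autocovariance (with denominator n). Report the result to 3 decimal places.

Mean z̄ = (1 − 1 − 2 + 2 + 5 + 2 + 7 + 10)/8 = 3.0000
Σ_{t=1}^{7}(z_t−z̄)(z_{t+1}−z̄) = 53.0000
γ_1 = 53.0000 / 8 = 6.625

6.625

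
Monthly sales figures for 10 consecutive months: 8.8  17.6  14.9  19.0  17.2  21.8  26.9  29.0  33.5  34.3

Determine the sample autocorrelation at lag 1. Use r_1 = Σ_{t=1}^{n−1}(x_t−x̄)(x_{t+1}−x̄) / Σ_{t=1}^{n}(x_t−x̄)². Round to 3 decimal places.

0.601

Mean x̄ = (8.8 + 17.6 + 14.9 + 19.0 + 17.2 + 21.8 + 26.9 + 29.0 + 33.5 + 34.3)/10 = 22.3000
Numerator Σ_{t=1}^{9}(x_t−x̄)(x_{t+1}−x̄) = 379.9900
Denominator Σ(x_t−x̄)² = 631.7400
r_1 = 379.9900 / 631.7400 = 0.601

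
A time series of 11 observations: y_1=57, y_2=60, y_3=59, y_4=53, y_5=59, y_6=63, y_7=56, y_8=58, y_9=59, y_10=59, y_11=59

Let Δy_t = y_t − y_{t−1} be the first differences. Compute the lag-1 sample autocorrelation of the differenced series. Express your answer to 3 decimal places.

-0.322

First differences Δy: 3, -1, -6, 6, 4, -7, 2, 1, 0, 0
Mean of differences = 0.2000
Numerator Σ(Δy_t−Δȳ)(Δy_{t+1}−Δȳ) = -48.8400
Denominator Σ(Δy_t−Δȳ)² = 151.6000
r_1(Δy) = -48.8400 / 151.6000 = -0.322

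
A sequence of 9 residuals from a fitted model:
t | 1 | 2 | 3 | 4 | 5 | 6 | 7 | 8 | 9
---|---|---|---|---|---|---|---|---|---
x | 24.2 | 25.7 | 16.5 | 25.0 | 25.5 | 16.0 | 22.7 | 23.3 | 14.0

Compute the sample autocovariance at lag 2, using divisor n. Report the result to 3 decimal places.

-5.809

Mean x̄ = (24.2 + 25.7 + 16.5 + 25.0 + 25.5 + 16.0 + 22.7 + 23.3 + 14.0)/9 = 21.4333
Σ_{t=1}^{7}(x_t−x̄)(x_{t+2}−x̄) = -52.2789
γ_2 = -52.2789 / 9 = -5.809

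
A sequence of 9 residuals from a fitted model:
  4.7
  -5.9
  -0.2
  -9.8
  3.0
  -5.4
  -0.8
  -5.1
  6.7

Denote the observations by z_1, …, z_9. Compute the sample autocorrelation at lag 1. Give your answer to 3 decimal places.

-0.542

Mean z̄ = (4.7 − 5.9 − 0.2 − 9.8 + 3.0 − 5.4 − 0.8 − 5.1 + 6.7)/9 = -1.4222
Numerator Σ_{t=1}^{8}(z_t−z̄)(z_{t+1}−z̄) = -132.4005
Denominator Σ(z_t−z̄)² = 244.4756
r_1 = -132.4005 / 244.4756 = -0.542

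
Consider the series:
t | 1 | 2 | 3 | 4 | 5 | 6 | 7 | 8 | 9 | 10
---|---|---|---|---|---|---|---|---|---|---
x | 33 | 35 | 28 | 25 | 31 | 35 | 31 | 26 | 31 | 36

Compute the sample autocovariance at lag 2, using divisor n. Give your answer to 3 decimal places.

-9.802

Mean x̄ = (33 + 35 + 28 + 25 + 31 + 35 + 31 + 26 + 31 + 36)/10 = 31.1000
Σ_{t=1}^{8}(x_t−x̄)(x_{t+2}−x̄) = -98.0200
γ_2 = -98.0200 / 10 = -9.802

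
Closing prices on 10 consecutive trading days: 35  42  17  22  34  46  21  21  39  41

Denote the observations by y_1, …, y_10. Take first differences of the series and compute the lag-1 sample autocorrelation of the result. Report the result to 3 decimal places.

-0.185

First differences Δy: 7, -25, 5, 12, 12, -25, 0, 18, 2
Mean of differences = 0.6667
Numerator Σ(Δy_t−Δȳ)(Δy_{t+1}−Δȳ) = -358.4444
Denominator Σ(Δy_t−Δȳ)² = 1936.0000
r_1(Δy) = -358.4444 / 1936.0000 = -0.185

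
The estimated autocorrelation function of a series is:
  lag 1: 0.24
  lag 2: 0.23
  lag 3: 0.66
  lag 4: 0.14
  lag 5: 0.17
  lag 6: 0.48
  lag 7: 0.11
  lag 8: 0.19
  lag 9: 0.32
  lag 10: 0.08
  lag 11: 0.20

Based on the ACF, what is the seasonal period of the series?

The largest autocorrelation is r_3 = 0.66, with weaker echoes at lags 6 (0.48) and 9 (0.32); the remaining lags stay at or below 0.24. The elevated value at lag 1 (0.24), dropping to 0.23 at lag 2, reflects decaying short-term dependence rather than seasonality.
The dominant spike at lag 3 indicates a seasonal period of 3.

3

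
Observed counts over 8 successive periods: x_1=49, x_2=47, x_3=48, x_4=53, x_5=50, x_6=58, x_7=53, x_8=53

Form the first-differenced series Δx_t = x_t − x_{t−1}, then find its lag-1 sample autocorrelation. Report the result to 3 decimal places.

-0.634

First differences Δx: -2, 1, 5, -3, 8, -5, 0
Mean of differences = 0.5714
Numerator Σ(Δx_t−Δx̄)(Δx_{t+1}−Δx̄) = -79.7551
Denominator Σ(Δx_t−Δx̄)² = 125.7143
r_1(Δx) = -79.7551 / 125.7143 = -0.634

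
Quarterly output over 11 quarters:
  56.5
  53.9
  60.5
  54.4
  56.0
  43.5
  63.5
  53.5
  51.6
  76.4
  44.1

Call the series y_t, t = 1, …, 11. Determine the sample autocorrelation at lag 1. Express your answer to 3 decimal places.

Mean ȳ = (56.5 + 53.9 + 60.5 + 54.4 + 56.0 + 43.5 + 63.5 + 53.5 + 51.6 + 76.4 + 44.1)/11 = 55.8091
Numerator Σ_{t=1}^{10}(y_t−ȳ)(y_{t+1}−ȳ) = -449.9810
Denominator Σ(y_t−ȳ)² = 822.9491
r_1 = -449.9810 / 822.9491 = -0.547

-0.547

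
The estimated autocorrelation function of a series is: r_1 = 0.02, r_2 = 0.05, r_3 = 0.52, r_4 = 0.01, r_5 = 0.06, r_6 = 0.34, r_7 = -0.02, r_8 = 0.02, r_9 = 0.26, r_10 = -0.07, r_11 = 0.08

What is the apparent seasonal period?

The largest autocorrelation is r_3 = 0.52, with weaker echoes at lags 6 (0.34) and 9 (0.26); the remaining lags stay at or below 0.08.
The dominant spike at lag 3 indicates a seasonal period of 3.

3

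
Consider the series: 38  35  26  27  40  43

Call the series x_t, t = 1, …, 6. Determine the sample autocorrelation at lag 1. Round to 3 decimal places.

0.288

Mean x̄ = (38 + 35 + 26 + 27 + 40 + 43)/6 = 34.8333
Deviations from mean: 3.1667, 0.1667, -8.8333, -7.8333, 5.1667, 8.1667
Σ(x_t−x̄)(x_{t+1}−x̄) = (0.5278) + (-1.4722) + (69.1944) + (-40.4722) + (42.1944) = 69.9722
Denominator Σ(x_t−x̄)² = 242.8333
r_1 = 69.9722 / 242.8333 = 0.288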